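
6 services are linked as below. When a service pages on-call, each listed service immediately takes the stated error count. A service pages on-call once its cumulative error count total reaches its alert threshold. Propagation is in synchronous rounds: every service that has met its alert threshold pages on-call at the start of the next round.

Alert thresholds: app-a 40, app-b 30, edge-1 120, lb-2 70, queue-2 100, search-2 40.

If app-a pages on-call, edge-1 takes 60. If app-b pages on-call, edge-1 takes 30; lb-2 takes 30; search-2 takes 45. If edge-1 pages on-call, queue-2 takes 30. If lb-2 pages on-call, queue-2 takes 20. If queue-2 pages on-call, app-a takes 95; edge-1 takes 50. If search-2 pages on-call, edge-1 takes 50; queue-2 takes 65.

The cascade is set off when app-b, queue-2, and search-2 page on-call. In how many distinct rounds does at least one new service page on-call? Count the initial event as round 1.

2

Round 1 — app-b, queue-2, search-2 page on-call (initial).
  app-a: +95 → 95 ≥ 40
  edge-1: +30+50+50 → 130 ≥ 120
  lb-2: +30 → 30 < 70
Round 2 — app-a, edge-1 page on-call.
No further pages.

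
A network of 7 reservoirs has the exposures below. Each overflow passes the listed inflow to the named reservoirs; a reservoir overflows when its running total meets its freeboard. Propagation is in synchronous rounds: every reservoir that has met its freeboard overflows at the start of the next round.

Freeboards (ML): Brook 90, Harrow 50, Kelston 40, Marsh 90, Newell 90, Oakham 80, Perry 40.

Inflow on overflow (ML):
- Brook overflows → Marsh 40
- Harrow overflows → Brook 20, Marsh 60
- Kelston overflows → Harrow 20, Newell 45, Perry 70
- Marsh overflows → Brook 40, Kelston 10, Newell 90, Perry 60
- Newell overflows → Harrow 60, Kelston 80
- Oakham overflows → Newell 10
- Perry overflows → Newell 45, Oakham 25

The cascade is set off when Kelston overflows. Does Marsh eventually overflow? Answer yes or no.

Round 1 — Kelston overflows (initial).
  Harrow: +20 → 20 < 50
  Newell: +45 → 45 < 90
  Perry: +70 → 70 ≥ 40
Round 2 — Perry overflows.
  Newell: +45 → 90 ≥ 90
  Oakham: +25 → 25 < 80
Round 3 — Newell overflows.
  Harrow: +60 → 80 ≥ 50
Round 4 — Harrow overflows.
  Brook: +20 → 20 < 90
  Marsh: +60 → 60 < 90
No further overflows.

no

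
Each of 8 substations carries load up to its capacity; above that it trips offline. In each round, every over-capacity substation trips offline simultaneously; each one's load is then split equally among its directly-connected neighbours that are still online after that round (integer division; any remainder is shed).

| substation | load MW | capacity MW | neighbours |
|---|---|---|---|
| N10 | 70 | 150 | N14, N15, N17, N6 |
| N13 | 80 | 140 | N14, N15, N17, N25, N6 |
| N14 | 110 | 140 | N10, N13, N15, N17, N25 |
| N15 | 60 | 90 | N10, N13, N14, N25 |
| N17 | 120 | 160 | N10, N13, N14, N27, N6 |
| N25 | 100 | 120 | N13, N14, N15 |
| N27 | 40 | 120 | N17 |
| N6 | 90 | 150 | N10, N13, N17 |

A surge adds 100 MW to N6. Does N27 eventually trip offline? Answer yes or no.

no

Round 1 — N6 at 190 > 150. N6 trips offline.
  N6 sheds 190 MW to N10, N13, N17: 63 each (1 lost).
    N10: 70+63 = 133 ≤ 150
    N13: 80+63 = 143 > 140
    N17: 120+63 = 183 > 160
Round 2 — N13, N17 trip offline.
  N13 sheds 143 MW to N14, N15, N25: 47 each (2 lost).
    N14: 110+47 = 157 > 140
    N15: 60+47 = 107 > 90
    N25: 100+47 = 147 > 120
  N17 sheds 183 MW to N10, N14, N27: 61 each.
    N10: 133+61 = 194 > 150
    N14: 157+61 = 218 > 140
    N27: 40+61 = 101 ≤ 120
Round 3 — N10, N14, N15, N25 trip offline.
  N10 sheds 194 MW: no online neighbours, lost.
  N14 sheds 218 MW: no online neighbours, lost.
  N15 sheds 107 MW: no online neighbours, lost.
  N25 sheds 147 MW: no online neighbours, lost.
No further trips.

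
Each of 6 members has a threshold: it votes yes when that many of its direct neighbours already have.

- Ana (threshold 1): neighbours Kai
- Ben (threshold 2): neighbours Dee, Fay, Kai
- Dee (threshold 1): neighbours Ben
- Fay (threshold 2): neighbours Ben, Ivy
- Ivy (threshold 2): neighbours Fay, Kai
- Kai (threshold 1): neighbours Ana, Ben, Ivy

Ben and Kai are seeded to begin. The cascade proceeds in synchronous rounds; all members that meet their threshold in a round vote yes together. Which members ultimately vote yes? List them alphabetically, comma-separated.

Ana, Ben, Dee, Kai

Round 1 — Ben, Kai vote yes (initial).
Round 2 — checking thresholds:
  Ana: 1 of 1 neighbours ≥ 1, votes yes.
  Dee: 1 of 1 neighbours ≥ 1, votes yes.
  Fay: 1 of 2 neighbours < 2, below threshold.
  Ivy: 1 of 2 neighbours < 2, below threshold.
Round 3 — no new yes votes; cascade stops.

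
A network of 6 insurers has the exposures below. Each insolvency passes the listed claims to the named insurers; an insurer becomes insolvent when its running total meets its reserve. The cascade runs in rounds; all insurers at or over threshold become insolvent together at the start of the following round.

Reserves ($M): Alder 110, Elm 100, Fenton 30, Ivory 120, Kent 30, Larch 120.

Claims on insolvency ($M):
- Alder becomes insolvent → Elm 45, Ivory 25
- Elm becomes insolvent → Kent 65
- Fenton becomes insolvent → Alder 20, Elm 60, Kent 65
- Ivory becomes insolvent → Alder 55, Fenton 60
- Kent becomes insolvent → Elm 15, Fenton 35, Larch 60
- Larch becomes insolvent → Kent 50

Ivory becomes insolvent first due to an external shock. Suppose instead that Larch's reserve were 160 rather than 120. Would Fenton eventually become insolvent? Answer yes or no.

With Larch's reserve at 160:
Round 1 — Ivory becomes insolvent (initial).
  Alder: +55 → 55 < 110
  Fenton: +60 → 60 ≥ 30
Round 2 — Fenton becomes insolvent.
  Alder: +20 → 75 < 110
  Elm: +60 → 60 < 100
  Kent: +65 → 65 ≥ 30
Round 3 — Kent becomes insolvent.
  Elm: +15 → 75 < 100
  Larch: +60 → 60 < 160
No further insolvencies.

yes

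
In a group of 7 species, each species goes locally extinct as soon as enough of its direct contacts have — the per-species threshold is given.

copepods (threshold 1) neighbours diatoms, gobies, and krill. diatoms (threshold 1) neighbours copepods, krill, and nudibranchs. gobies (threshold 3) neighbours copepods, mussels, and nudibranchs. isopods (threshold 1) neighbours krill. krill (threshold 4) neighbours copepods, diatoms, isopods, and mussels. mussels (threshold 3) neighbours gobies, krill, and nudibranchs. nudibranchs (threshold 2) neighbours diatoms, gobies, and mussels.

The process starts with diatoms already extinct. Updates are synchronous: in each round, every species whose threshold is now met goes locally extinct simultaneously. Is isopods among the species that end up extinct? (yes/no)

Round 1 — diatoms goes locally extinct (initial).
Round 2 — checking thresholds:
  copepods: 1 of 3 neighbours ≥ 1, goes locally extinct.
  krill: 1 of 4 neighbours < 4, holds.
  nudibranchs: 1 of 3 neighbours < 2, holds.
Round 3 — no new extinctions; cascade stops.

no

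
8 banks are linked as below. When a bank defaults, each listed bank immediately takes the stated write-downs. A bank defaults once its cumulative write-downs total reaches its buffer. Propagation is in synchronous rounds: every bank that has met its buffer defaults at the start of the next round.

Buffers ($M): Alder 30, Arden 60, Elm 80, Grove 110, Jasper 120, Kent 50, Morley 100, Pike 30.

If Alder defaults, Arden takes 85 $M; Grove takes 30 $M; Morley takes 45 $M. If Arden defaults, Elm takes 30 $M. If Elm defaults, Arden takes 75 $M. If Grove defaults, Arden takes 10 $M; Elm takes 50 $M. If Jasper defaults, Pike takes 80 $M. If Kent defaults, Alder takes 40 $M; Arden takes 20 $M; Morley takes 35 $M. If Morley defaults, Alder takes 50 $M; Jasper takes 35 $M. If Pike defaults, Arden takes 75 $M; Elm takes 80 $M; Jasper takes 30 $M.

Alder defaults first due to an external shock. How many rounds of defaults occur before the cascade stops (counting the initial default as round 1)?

Round 1 — Alder defaults (initial).
  Arden: +85 → 85 ≥ 60
  Grove: +30 → 30 < 110
  Morley: +45 → 45 < 100
Round 2 — Arden defaults.
  Elm: +30 → 30 < 80
No further defaults.

2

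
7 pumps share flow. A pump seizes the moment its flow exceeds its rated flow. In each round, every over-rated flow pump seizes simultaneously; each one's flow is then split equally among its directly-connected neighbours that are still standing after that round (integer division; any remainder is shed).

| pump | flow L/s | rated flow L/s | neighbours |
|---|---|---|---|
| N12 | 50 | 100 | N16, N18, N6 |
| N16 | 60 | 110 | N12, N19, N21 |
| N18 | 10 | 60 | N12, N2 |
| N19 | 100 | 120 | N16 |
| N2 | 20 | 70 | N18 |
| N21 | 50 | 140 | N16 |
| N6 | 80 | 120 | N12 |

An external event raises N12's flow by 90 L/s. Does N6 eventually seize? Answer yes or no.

yes

Round 1 — N12 at 140 > 100. N12 seizes.
  N12 sheds 140 L/s to N16, N18, N6: 46 each (2 lost).
    N16: 60+46 = 106 ≤ 110
    N18: 10+46 = 56 ≤ 60
    N6: 80+46 = 126 > 120
Round 2 — N6 seizes.
  N6 sheds 126 L/s: no online neighbours, lost.
No further seizures.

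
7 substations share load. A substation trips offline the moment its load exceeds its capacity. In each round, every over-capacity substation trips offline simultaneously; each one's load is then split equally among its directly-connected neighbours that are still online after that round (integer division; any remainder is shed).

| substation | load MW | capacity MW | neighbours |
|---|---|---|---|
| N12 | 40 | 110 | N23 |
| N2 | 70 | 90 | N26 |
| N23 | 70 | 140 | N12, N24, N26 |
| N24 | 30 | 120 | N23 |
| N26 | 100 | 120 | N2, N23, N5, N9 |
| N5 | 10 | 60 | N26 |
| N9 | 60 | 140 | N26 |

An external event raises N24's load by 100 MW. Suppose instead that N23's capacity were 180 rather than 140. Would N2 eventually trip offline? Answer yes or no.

yes

With N23's capacity at 180:
Round 1 — N24 at 130 > 120. N24 trips offline.
  N24 sheds 130 MW to N23: 130 each.
    N23: 70+130 = 200 > 180
Round 2 — N23 trips offline.
  N23 sheds 200 MW to N12, N26: 100 each.
    N12: 40+100 = 140 > 110
    N26: 100+100 = 200 > 120
Round 3 — N12, N26 trip offline.
  N12 sheds 140 MW: no online neighbours, lost.
  N26 sheds 200 MW to N2, N5, N9: 66 each (2 lost).
    N2: 70+66 = 136 > 90
    N5: 10+66 = 76 > 60
    N9: 60+66 = 126 ≤ 140
Round 4 — N2, N5 trip offline.
  N2 sheds 136 MW: no online neighbours, lost.
  N5 sheds 76 MW: no online neighbours, lost.
No further trips.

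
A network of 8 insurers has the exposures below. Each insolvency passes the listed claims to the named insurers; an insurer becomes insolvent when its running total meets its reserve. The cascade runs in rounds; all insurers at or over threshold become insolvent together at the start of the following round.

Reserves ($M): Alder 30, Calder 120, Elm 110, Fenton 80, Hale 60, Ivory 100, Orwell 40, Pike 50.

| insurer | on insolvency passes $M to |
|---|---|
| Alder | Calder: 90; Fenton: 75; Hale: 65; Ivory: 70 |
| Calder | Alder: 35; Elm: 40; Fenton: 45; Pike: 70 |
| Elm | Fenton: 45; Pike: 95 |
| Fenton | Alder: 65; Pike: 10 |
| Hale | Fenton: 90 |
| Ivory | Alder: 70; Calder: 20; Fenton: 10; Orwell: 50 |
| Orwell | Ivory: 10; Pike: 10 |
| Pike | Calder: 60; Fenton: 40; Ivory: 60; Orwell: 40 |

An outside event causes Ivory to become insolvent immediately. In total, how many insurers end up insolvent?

Round 1 — Ivory becomes insolvent (initial).
  Alder: +70 → 70 ≥ 30
  Calder: +20 → 20 < 120
  Fenton: +10 → 10 < 80
  Orwell: +50 → 50 ≥ 40
Round 2 — Alder, Orwell become insolvent.
  Calder: +90 → 110 < 120
  Fenton: +75 → 85 ≥ 80
  Hale: +65 → 65 ≥ 60
  Pike: +10 → 10 < 50
Round 3 — Fenton, Hale become insolvent.
  Pike: +10 → 20 < 50
No further insolvencies.

5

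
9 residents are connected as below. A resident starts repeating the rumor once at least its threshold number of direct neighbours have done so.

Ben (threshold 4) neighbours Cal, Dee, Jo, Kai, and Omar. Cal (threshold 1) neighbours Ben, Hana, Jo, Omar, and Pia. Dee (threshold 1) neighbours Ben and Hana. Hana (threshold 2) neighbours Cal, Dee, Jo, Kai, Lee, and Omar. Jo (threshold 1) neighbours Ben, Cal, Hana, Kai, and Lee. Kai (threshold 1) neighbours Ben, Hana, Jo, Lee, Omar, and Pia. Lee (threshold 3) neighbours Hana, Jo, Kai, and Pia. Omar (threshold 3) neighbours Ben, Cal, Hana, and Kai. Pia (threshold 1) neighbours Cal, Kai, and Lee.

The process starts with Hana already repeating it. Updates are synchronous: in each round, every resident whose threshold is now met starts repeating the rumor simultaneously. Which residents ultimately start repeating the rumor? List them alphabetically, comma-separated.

Ben, Cal, Dee, Hana, Jo, Kai, Lee, Omar, Pia

Round 1 — Hana starts repeating the rumor (initial).
Round 2 — checking thresholds:
  Cal: 1 of 5 neighbours ≥ 1, starts repeating the rumor.
  Dee: 1 of 2 neighbours ≥ 1, starts repeating the rumor.
  Jo: 1 of 5 neighbours ≥ 1, starts repeating the rumor.
  Kai: 1 of 6 neighbours ≥ 1, starts repeating the rumor.
  Lee: 1 of 4 neighbours < 3, not yet.
  Omar: 1 of 4 neighbours < 3, not yet.
Round 3 — checking thresholds:
  Ben: 4 of 5 neighbours ≥ 4, starts repeating the rumor.
  Lee: 3 of 4 neighbours ≥ 3, starts repeating the rumor.
  Omar: 3 of 4 neighbours ≥ 3, starts repeating the rumor.
  Pia: 2 of 3 neighbours ≥ 1, starts repeating the rumor.
Round 4 — no new spreads; cascade stops.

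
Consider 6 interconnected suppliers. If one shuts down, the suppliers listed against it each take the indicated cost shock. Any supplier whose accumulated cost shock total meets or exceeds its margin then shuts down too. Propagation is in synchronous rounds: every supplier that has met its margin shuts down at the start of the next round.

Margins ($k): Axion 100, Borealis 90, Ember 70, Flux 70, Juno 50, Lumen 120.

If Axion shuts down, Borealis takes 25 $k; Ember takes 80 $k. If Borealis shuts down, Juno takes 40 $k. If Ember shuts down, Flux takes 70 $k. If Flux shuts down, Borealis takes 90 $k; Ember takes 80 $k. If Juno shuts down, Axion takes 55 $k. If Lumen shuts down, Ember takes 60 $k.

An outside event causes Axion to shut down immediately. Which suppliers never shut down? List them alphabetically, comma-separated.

Juno, Lumen

Round 1 — Axion shuts down (initial).
  Borealis: +25 → 25 < 90
  Ember: +80 → 80 ≥ 70
Round 2 — Ember shuts down.
  Flux: +70 → 70 ≥ 70
Round 3 — Flux shuts down.
  Borealis: +90 → 115 ≥ 90
Round 4 — Borealis shuts down.
  Juno: +40 → 40 < 50
No further shutdowns.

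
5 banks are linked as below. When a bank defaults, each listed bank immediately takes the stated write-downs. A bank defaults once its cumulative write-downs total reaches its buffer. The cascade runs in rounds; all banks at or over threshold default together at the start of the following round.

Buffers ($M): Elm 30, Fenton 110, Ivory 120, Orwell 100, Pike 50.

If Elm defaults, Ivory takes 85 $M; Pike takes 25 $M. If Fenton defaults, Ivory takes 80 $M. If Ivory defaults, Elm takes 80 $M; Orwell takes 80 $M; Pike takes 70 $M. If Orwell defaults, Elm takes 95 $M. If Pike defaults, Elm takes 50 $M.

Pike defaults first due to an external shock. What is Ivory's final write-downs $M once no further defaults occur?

85

Round 1 — Pike defaults (initial).
  Elm: +50 → 50 ≥ 30
Round 2 — Elm defaults.
  Ivory: +85 → 85 < 120
No further defaults.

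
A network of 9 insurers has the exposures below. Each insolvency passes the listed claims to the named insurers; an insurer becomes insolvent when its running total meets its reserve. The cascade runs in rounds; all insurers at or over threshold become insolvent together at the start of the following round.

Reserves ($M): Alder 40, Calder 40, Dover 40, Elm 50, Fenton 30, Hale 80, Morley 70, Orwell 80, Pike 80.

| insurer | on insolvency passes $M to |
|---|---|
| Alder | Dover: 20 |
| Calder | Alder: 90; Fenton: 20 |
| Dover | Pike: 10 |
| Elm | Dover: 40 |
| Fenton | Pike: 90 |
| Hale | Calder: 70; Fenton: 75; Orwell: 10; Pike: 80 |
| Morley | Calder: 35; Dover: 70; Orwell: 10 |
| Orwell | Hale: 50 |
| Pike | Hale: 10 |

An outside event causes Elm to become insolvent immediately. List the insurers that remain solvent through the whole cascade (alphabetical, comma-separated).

Alder, Calder, Fenton, Hale, Morley, Orwell, Pike

Round 1 — Elm becomes insolvent (initial).
  Dover: +40 → 40 ≥ 40
Round 2 — Dover becomes insolvent.
  Pike: +10 → 10 < 80
No further insolvencies.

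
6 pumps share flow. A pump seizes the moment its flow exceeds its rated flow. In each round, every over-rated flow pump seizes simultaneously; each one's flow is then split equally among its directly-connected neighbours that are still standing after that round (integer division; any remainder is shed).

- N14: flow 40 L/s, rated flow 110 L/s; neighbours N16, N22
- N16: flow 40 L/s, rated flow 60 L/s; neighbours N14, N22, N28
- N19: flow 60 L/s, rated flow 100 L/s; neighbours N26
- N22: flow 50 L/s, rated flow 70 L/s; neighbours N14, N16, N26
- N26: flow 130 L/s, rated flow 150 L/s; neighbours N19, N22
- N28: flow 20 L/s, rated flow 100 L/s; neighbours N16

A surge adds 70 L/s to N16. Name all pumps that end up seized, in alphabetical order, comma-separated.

Round 1 — N16 at 110 > 60. N16 seizes.
  N16 sheds 110 L/s to N14, N22, N28: 36 each (2 lost).
    N14: 40+36 = 76 ≤ 110
    N22: 50+36 = 86 > 70
    N28: 20+36 = 56 ≤ 100
Round 2 — N22 seizes.
  N22 sheds 86 L/s to N14, N26: 43 each.
    N14: 76+43 = 119 > 110
    N26: 130+43 = 173 > 150
Round 3 — N14, N26 seize.
  N14 sheds 119 L/s: no online neighbours, lost.
  N26 sheds 173 L/s to N19: 173 each.
    N19: 60+173 = 233 > 100
Round 4 — N19 seizes.
  N19 sheds 233 L/s: no online neighbours, lost.
No further seizures.

N14, N16, N19, N22, N26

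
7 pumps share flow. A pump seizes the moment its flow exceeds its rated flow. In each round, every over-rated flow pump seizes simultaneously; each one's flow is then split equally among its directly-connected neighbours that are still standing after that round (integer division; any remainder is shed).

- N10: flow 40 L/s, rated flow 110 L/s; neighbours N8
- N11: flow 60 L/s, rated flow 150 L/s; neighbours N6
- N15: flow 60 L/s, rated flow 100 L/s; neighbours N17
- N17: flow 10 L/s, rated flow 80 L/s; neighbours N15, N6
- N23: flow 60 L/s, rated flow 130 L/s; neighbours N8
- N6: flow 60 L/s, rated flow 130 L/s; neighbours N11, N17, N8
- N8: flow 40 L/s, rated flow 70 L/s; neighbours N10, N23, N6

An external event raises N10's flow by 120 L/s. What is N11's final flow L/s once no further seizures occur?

Round 1 — N10 at 160 > 110. N10 seizes.
  N10 sheds 160 L/s to N8: 160 each.
    N8: 40+160 = 200 > 70
Round 2 — N8 seizes.
  N8 sheds 200 L/s to N23, N6: 100 each.
    N23: 60+100 = 160 > 130
    N6: 60+100 = 160 > 130
Round 3 — N23, N6 seize.
  N23 sheds 160 L/s: no online neighbours, lost.
  N6 sheds 160 L/s to N11, N17: 80 each.
    N11: 60+80 = 140 ≤ 150
    N17: 10+80 = 90 > 80
Round 4 — N17 seizes.
  N17 sheds 90 L/s to N15: 90 each.
    N15: 60+90 = 150 > 100
Round 5 — N15 seizes.
  N15 sheds 150 L/s: no online neighbours, lost.
No further seizures.

140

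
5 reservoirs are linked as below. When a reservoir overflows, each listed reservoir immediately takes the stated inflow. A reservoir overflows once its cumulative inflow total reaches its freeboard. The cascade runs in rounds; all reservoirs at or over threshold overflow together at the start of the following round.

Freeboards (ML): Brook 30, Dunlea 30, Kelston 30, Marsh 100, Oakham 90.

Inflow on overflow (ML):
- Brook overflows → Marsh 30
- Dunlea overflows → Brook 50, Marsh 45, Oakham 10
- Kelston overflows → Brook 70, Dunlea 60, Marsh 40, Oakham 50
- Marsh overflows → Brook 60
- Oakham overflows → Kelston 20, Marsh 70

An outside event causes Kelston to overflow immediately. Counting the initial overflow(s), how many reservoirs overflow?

4

Round 1 — Kelston overflows (initial).
  Brook: +70 → 70 ≥ 30
  Dunlea: +60 → 60 ≥ 30
  Marsh: +40 → 40 < 100
  Oakham: +50 → 50 < 90
Round 2 — Brook, Dunlea overflow.
  Marsh: +30+45 → 115 ≥ 100
  Oakham: +10 → 60 < 90
Round 3 — Marsh overflows.
No further overflows.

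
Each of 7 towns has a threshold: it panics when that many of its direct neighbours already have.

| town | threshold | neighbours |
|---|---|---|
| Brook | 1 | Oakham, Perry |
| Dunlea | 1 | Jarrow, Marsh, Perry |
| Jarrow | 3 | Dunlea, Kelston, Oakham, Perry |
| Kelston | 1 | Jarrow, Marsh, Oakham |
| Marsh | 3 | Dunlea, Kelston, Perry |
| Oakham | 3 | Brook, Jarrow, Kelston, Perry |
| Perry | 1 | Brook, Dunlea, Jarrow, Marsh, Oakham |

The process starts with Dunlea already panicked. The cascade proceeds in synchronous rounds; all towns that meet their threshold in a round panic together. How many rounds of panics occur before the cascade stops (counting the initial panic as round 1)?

3

Round 1 — Dunlea panics (initial).
Round 2 — checking thresholds:
  Jarrow: 1 of 4 neighbours < 3, not yet.
  Marsh: 1 of 3 neighbours < 3, not yet.
  Perry: 1 of 5 neighbours ≥ 1, panics.
Round 3 — checking thresholds:
  Brook: 1 of 2 neighbours ≥ 1, panics.
  Jarrow: 2 of 4 neighbours < 3, not yet.
  Marsh: 2 of 3 neighbours < 3, not yet.
  Oakham: 1 of 4 neighbours < 3, not yet.
Round 4 — no new panics; cascade stops.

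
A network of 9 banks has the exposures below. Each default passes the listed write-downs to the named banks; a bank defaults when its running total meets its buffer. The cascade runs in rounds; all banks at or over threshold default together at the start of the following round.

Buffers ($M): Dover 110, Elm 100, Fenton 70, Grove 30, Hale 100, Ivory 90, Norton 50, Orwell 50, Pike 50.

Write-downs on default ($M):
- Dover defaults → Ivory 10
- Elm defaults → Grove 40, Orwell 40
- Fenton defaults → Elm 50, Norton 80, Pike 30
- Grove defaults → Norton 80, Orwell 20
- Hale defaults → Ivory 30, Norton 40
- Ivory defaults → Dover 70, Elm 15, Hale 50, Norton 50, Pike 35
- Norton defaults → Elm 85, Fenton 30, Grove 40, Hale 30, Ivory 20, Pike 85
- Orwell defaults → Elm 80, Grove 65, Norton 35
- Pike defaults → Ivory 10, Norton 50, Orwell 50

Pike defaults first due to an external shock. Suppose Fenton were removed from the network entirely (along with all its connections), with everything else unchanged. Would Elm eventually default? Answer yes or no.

yes

With Fenton removed:
Round 1 — Pike defaults (initial).
  Ivory: +10 → 10 < 90
  Norton: +50 → 50 ≥ 50
  Orwell: +50 → 50 ≥ 50
Round 2 — Norton, Orwell default.
  Elm: +85+80 → 165 ≥ 100
  Grove: +40+65 → 105 ≥ 30
  Hale: +30 → 30 < 100
  Ivory: +20 → 30 < 90
Round 3 — Elm, Grove default.
No further defaults.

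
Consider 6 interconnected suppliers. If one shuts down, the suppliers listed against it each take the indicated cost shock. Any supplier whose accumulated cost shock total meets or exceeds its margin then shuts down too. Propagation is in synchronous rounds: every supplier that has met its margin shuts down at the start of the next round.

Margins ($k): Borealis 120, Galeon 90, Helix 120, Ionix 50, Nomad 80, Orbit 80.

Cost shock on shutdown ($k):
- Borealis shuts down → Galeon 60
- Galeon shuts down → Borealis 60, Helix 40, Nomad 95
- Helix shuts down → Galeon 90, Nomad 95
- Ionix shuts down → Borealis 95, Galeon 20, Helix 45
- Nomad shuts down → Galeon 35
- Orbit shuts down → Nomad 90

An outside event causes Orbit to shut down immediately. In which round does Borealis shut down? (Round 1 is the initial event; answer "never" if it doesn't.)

never

Round 1 — Orbit shuts down (initial).
  Nomad: +90 → 90 ≥ 80
Round 2 — Nomad shuts down.
  Galeon: +35 → 35 < 90
No further shutdowns.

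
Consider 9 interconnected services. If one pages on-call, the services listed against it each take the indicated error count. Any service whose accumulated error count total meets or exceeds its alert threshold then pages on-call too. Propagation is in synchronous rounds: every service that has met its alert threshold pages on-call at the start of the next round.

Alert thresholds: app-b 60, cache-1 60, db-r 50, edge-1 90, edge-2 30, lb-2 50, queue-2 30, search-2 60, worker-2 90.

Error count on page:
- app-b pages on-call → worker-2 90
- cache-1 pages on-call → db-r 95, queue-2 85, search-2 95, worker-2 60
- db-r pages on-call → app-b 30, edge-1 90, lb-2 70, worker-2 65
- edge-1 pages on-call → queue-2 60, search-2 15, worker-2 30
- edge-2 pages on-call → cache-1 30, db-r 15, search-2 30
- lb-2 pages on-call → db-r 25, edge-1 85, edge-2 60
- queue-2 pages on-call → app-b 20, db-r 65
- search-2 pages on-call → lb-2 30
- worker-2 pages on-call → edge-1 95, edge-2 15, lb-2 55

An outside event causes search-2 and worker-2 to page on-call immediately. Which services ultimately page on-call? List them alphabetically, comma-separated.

Round 1 — search-2, worker-2 page on-call (initial).
  edge-1: +95 → 95 ≥ 90
  edge-2: +15 → 15 < 30
  lb-2: +30+55 → 85 ≥ 50
Round 2 — edge-1, lb-2 page on-call.
  db-r: +25 → 25 < 50
  edge-2: +60 → 75 ≥ 30
  queue-2: +60 → 60 ≥ 30
Round 3 — edge-2, queue-2 page on-call.
  app-b: +20 → 20 < 60
  cache-1: +30 → 30 < 60
  db-r: +15+65 → 105 ≥ 50
Round 4 — db-r pages on-call.
  app-b: +30 → 50 < 60
No further pages.

db-r, edge-1, edge-2, lb-2, queue-2, search-2, worker-2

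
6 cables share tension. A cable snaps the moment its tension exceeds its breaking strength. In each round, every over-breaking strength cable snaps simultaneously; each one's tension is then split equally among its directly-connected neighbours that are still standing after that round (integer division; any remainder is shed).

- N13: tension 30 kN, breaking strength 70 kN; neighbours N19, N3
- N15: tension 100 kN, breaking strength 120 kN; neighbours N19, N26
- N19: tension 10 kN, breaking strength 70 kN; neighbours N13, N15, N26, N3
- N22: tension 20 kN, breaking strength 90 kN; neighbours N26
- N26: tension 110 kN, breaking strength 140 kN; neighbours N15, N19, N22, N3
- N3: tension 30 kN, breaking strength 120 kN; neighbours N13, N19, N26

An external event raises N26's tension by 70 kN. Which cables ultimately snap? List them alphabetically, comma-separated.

N13, N15, N19, N26, N3

Round 1 — N26 at 180 > 140. N26 snaps.
  N26 sheds 180 kN to N15, N19, N22, N3: 45 each.
    N15: 100+45 = 145 > 120
    N19: 10+45 = 55 ≤ 70
    N22: 20+45 = 65 ≤ 90
    N3: 30+45 = 75 ≤ 120
Round 2 — N15 snaps.
  N15 sheds 145 kN to N19: 145 each.
    N19: 55+145 = 200 > 70
Round 3 — N19 snaps.
  N19 sheds 200 kN to N13, N3: 100 each.
    N13: 30+100 = 130 > 70
    N3: 75+100 = 175 > 120
Round 4 — N13, N3 snap.
  N13 sheds 130 kN: no online neighbours, lost.
  N3 sheds 175 kN: no online neighbours, lost.
No further breaks.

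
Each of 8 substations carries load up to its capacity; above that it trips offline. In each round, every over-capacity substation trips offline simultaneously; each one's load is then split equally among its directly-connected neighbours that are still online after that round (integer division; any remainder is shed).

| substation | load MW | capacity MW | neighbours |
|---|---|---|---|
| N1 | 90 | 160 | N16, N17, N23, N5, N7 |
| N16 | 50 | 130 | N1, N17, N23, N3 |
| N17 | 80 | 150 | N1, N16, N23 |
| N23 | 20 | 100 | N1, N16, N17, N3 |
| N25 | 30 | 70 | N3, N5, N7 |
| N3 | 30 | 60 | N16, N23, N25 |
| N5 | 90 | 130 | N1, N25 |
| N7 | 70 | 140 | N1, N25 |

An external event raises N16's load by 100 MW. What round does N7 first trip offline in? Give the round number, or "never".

never

Round 1 — N16 at 150 > 130. N16 trips offline.
  N16 sheds 150 MW to N1, N17, N23, N3: 37 each (2 lost).
    N1: 90+37 = 127 ≤ 160
    N17: 80+37 = 117 ≤ 150
    N23: 20+37 = 57 ≤ 100
    N3: 30+37 = 67 > 60
Round 2 — N3 trips offline.
  N3 sheds 67 MW to N23, N25: 33 each (1 lost).
    N23: 57+33 = 90 ≤ 100
    N25: 30+33 = 63 ≤ 70
No further trips.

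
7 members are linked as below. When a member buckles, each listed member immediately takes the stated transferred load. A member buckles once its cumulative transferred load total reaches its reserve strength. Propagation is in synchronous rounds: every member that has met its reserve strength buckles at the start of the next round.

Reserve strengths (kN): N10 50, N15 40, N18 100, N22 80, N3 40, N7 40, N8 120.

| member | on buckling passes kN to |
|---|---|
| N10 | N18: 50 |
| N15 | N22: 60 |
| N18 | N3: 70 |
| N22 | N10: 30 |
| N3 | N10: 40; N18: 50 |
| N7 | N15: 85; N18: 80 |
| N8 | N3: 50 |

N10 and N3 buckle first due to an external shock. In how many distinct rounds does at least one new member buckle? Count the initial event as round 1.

2

Round 1 — N10, N3 buckle (initial).
  N18: +50+50 → 100 ≥ 100
Round 2 — N18 buckles.
No further bucklings.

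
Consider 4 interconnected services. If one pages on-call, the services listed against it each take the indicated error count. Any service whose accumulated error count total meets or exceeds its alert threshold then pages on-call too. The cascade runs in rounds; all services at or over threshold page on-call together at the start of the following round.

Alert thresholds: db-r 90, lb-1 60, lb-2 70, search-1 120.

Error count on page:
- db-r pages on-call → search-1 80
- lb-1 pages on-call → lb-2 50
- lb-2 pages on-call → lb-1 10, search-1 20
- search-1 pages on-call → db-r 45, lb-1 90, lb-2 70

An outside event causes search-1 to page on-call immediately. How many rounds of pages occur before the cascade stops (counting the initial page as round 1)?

2

Round 1 — search-1 pages on-call (initial).
  db-r: +45 → 45 < 90
  lb-1: +90 → 90 ≥ 60
  lb-2: +70 → 70 ≥ 70
Round 2 — lb-1, lb-2 page on-call.
No further pages.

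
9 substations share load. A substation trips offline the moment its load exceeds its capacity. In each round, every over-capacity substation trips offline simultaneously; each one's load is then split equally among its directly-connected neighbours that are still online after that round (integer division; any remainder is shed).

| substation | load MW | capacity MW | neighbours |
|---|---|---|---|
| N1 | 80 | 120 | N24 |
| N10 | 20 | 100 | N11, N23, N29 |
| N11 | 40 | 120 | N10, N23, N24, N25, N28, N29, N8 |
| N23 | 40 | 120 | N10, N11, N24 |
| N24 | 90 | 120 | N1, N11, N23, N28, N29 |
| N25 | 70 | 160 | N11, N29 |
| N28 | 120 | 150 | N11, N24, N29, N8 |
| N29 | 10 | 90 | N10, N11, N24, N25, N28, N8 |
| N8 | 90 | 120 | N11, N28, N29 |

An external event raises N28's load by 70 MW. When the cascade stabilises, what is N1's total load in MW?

114

Round 1 — N28 at 190 > 150. N28 trips offline.
  N28 sheds 190 MW to N11, N24, N29, N8: 47 each (2 lost).
    N11: 40+47 = 87 ≤ 120
    N24: 90+47 = 137 > 120
    N29: 10+47 = 57 ≤ 90
    N8: 90+47 = 137 > 120
Round 2 — N24, N8 trip offline.
  N24 sheds 137 MW to N1, N11, N23, N29: 34 each (1 lost).
    N1: 80+34 = 114 ≤ 120
    N11: 87+34 = 121 > 120
    N23: 40+34 = 74 ≤ 120
    N29: 57+34 = 91 > 90
  N8 sheds 137 MW to N11, N29: 68 each (1 lost).
    N11: 121+68 = 189 > 120
    N29: 91+68 = 159 > 90
Round 3 — N11, N29 trip offline.
  N11 sheds 189 MW to N10, N23, N25: 63 each.
    N10: 20+63 = 83 ≤ 100
    N23: 74+63 = 137 > 120
    N25: 70+63 = 133 ≤ 160
  N29 sheds 159 MW to N10, N25: 79 each (1 lost).
    N10: 83+79 = 162 > 100
    N25: 133+79 = 212 > 160
Round 4 — N10, N23, N25 trip offline.
  N10 sheds 162 MW: no online neighbours, lost.
  N23 sheds 137 MW: no online neighbours, lost.
  N25 sheds 212 MW: no online neighbours, lost.
No further trips.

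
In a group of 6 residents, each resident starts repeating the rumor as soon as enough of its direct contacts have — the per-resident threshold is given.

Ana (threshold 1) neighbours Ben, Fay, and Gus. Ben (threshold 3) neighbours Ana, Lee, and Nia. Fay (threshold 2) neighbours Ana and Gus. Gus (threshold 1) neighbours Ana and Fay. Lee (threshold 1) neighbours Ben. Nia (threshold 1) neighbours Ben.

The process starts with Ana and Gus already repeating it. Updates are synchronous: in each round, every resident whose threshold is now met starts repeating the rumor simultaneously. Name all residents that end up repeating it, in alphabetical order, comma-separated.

Round 1 — Ana, Gus start repeating the rumor (initial).
Round 2 — checking thresholds:
  Ben: 1 of 3 neighbours < 3, not yet.
  Fay: 2 of 2 neighbours ≥ 2, starts repeating the rumor.
Round 3 — no new spreads; cascade stops.

Ana, Fay, Gus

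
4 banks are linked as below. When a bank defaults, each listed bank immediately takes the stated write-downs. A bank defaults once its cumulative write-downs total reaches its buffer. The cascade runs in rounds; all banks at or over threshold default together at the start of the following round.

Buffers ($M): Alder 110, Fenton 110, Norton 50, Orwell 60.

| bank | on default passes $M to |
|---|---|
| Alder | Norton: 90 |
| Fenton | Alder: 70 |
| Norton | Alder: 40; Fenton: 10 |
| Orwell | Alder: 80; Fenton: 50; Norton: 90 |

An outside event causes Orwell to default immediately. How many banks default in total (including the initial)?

3

Round 1 — Orwell defaults (initial).
  Alder: +80 → 80 < 110
  Fenton: +50 → 50 < 110
  Norton: +90 → 90 ≥ 50
Round 2 — Norton defaults.
  Alder: +40 → 120 ≥ 110
  Fenton: +10 → 60 < 110
Round 3 — Alder defaults.
No further defaults.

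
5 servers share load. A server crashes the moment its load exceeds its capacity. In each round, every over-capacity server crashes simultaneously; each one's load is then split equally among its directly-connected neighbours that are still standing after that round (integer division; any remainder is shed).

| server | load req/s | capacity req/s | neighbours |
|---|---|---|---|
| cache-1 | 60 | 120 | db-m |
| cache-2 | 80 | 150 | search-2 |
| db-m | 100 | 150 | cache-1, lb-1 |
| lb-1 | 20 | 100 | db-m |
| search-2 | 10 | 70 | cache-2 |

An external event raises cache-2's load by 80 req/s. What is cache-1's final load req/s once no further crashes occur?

60

Round 1 — cache-2 at 160 > 150. cache-2 crashes.
  cache-2 sheds 160 req/s to search-2: 160 each.
    search-2: 10+160 = 170 > 70
Round 2 — search-2 crashes.
  search-2 sheds 170 req/s: no online neighbours, lost.
No further crashes.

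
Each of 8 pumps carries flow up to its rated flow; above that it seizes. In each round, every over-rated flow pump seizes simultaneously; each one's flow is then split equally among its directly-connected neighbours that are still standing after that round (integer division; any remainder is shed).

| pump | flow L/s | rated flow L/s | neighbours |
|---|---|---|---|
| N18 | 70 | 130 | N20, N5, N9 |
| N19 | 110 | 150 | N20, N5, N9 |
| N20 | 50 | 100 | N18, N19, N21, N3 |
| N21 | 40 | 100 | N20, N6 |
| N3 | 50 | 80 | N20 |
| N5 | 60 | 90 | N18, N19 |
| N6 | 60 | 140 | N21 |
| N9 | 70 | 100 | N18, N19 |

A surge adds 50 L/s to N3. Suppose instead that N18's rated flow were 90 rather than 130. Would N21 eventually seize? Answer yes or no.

no

With N18's rated flow at 90:
Round 1 — N3 at 100 > 80. N3 seizes.
  N3 sheds 100 L/s to N20: 100 each.
    N20: 50+100 = 150 > 100
Round 2 — N20 seizes.
  N20 sheds 150 L/s to N18, N19, N21: 50 each.
    N18: 70+50 = 120 > 90
    N19: 110+50 = 160 > 150
    N21: 40+50 = 90 ≤ 100
Round 3 — N18, N19 seize.
  N18 sheds 120 L/s to N5, N9: 60 each.
    N5: 60+60 = 120 > 90
    N9: 70+60 = 130 > 100
  N19 sheds 160 L/s to N5, N9: 80 each.
    N5: 120+80 = 200 > 90
    N9: 130+80 = 210 > 100
Round 4 — N5, N9 seize.
  N5 sheds 200 L/s: no online neighbours, lost.
  N9 sheds 210 L/s: no online neighbours, lost.
No further seizures.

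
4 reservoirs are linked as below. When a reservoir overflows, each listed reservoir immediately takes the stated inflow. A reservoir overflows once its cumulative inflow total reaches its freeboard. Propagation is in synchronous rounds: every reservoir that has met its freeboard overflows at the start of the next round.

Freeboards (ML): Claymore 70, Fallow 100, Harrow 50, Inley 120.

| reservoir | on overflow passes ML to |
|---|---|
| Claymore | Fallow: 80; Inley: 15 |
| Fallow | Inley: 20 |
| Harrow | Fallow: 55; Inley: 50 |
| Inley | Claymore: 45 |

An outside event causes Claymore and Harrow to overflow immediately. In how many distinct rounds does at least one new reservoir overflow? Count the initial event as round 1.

Round 1 — Claymore, Harrow overflow (initial).
  Fallow: +80+55 → 135 ≥ 100
  Inley: +15+50 → 65 < 120
Round 2 — Fallow overflows.
  Inley: +20 → 85 < 120
No further overflows.

2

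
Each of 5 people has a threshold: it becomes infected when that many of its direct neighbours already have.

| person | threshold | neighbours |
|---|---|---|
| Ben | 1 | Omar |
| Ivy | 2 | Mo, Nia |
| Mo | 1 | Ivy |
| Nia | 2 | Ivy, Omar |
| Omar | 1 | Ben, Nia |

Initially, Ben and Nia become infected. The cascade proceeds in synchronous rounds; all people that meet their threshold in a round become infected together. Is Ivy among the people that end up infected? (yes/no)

no

Round 1 — Ben, Nia become infected (initial).
Round 2 — checking thresholds:
  Ivy: 1 of 2 neighbours < 2, below threshold.
  Omar: 2 of 2 neighbours ≥ 1, becomes infected.
Round 3 — no new infections; cascade stops.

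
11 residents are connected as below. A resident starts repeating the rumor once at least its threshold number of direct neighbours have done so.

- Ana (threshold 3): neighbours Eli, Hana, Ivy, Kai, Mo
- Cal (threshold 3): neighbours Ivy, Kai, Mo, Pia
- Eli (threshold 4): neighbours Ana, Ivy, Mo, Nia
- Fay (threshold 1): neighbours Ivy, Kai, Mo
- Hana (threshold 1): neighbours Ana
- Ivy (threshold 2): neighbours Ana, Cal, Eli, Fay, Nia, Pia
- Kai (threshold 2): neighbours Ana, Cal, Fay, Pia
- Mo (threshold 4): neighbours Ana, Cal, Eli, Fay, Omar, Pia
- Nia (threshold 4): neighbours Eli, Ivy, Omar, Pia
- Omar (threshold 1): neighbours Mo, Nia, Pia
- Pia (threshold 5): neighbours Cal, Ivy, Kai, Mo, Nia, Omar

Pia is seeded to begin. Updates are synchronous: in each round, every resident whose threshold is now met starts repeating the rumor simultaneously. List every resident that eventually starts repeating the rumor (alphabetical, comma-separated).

Omar, Pia

Round 1 — Pia starts repeating the rumor (initial).
Round 2 — checking thresholds:
  Cal: 1 of 4 neighbours < 3, holds.
  Ivy: 1 of 6 neighbours < 2, holds.
  Kai: 1 of 4 neighbours < 2, holds.
  Mo: 1 of 6 neighbours < 4, holds.
  Nia: 1 of 4 neighbours < 4, holds.
  Omar: 1 of 3 neighbours ≥ 1, starts repeating the rumor.
Round 3 — no new spreads; cascade stops.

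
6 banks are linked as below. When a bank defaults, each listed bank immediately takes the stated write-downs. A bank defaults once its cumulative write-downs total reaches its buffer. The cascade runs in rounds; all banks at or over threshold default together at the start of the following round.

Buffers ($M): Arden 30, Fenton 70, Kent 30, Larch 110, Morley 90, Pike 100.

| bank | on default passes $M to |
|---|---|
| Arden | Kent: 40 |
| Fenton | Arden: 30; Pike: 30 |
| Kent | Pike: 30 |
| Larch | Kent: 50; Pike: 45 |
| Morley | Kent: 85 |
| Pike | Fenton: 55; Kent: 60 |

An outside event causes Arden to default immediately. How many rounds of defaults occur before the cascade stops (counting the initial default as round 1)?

2

Round 1 — Arden defaults (initial).
  Kent: +40 → 40 ≥ 30
Round 2 — Kent defaults.
  Pike: +30 → 30 < 100
No further defaults.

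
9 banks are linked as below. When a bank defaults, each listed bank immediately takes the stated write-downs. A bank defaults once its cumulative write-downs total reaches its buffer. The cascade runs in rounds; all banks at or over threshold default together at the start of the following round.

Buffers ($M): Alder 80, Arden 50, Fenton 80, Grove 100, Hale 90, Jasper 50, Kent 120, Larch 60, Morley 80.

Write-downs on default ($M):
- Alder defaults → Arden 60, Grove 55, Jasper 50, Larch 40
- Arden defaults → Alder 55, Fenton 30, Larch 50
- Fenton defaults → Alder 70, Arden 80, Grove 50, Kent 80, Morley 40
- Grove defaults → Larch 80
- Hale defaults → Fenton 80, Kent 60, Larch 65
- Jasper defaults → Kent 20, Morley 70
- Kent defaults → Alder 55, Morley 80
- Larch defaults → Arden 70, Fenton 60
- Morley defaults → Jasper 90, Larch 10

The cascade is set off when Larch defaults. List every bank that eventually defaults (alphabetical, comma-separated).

Round 1 — Larch defaults (initial).
  Arden: +70 → 70 ≥ 50
  Fenton: +60 → 60 < 80
Round 2 — Arden defaults.
  Alder: +55 → 55 < 80
  Fenton: +30 → 90 ≥ 80
Round 3 — Fenton defaults.
  Alder: +70 → 125 ≥ 80
  Grove: +50 → 50 < 100
  Kent: +80 → 80 < 120
  Morley: +40 → 40 < 80
Round 4 — Alder defaults.
  Grove: +55 → 105 ≥ 100
  Jasper: +50 → 50 ≥ 50
Round 5 — Grove, Jasper default.
  Kent: +20 → 100 < 120
  Morley: +70 → 110 ≥ 80
Round 6 — Morley defaults.
No further defaults.

Alder, Arden, Fenton, Grove, Jasper, Larch, Morley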